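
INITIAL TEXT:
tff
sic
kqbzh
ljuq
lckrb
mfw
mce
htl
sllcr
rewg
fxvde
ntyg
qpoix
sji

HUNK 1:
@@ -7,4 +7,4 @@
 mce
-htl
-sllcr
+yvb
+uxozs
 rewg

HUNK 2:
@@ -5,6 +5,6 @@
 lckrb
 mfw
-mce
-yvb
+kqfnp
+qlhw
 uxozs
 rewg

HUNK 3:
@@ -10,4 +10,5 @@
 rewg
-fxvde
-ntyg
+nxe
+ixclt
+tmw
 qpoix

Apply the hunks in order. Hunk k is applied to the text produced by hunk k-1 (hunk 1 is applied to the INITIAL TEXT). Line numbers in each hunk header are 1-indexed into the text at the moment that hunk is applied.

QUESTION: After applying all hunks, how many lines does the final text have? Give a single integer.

Hunk 1: at line 7 remove [htl,sllcr] add [yvb,uxozs] -> 14 lines: tff sic kqbzh ljuq lckrb mfw mce yvb uxozs rewg fxvde ntyg qpoix sji
Hunk 2: at line 5 remove [mce,yvb] add [kqfnp,qlhw] -> 14 lines: tff sic kqbzh ljuq lckrb mfw kqfnp qlhw uxozs rewg fxvde ntyg qpoix sji
Hunk 3: at line 10 remove [fxvde,ntyg] add [nxe,ixclt,tmw] -> 15 lines: tff sic kqbzh ljuq lckrb mfw kqfnp qlhw uxozs rewg nxe ixclt tmw qpoix sji
Final line count: 15

Answer: 15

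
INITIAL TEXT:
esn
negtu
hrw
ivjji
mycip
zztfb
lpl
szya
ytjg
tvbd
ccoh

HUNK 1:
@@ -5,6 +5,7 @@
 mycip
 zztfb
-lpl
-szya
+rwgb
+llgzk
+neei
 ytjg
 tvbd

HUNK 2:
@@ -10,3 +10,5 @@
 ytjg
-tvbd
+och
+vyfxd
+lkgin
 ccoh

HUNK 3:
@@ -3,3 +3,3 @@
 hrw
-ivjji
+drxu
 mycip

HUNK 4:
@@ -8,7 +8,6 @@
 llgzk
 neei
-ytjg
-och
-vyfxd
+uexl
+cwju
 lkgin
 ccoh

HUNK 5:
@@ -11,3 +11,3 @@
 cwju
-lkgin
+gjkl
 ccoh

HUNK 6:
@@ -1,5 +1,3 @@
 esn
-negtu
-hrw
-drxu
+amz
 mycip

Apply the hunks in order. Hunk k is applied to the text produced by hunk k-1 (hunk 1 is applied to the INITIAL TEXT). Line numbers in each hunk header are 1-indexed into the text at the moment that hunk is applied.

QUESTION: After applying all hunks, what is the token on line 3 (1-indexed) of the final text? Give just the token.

Answer: mycip

Derivation:
Hunk 1: at line 5 remove [lpl,szya] add [rwgb,llgzk,neei] -> 12 lines: esn negtu hrw ivjji mycip zztfb rwgb llgzk neei ytjg tvbd ccoh
Hunk 2: at line 10 remove [tvbd] add [och,vyfxd,lkgin] -> 14 lines: esn negtu hrw ivjji mycip zztfb rwgb llgzk neei ytjg och vyfxd lkgin ccoh
Hunk 3: at line 3 remove [ivjji] add [drxu] -> 14 lines: esn negtu hrw drxu mycip zztfb rwgb llgzk neei ytjg och vyfxd lkgin ccoh
Hunk 4: at line 8 remove [ytjg,och,vyfxd] add [uexl,cwju] -> 13 lines: esn negtu hrw drxu mycip zztfb rwgb llgzk neei uexl cwju lkgin ccoh
Hunk 5: at line 11 remove [lkgin] add [gjkl] -> 13 lines: esn negtu hrw drxu mycip zztfb rwgb llgzk neei uexl cwju gjkl ccoh
Hunk 6: at line 1 remove [negtu,hrw,drxu] add [amz] -> 11 lines: esn amz mycip zztfb rwgb llgzk neei uexl cwju gjkl ccoh
Final line 3: mycip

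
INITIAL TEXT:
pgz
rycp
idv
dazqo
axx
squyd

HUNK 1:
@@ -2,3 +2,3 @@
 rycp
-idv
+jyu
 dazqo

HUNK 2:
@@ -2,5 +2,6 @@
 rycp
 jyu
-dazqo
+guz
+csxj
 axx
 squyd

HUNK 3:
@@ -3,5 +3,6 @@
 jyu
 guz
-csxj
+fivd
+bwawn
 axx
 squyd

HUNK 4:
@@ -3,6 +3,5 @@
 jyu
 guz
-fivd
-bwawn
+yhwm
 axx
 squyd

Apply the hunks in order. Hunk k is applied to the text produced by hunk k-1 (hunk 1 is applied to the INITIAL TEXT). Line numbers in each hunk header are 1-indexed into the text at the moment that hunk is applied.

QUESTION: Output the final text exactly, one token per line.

Answer: pgz
rycp
jyu
guz
yhwm
axx
squyd

Derivation:
Hunk 1: at line 2 remove [idv] add [jyu] -> 6 lines: pgz rycp jyu dazqo axx squyd
Hunk 2: at line 2 remove [dazqo] add [guz,csxj] -> 7 lines: pgz rycp jyu guz csxj axx squyd
Hunk 3: at line 3 remove [csxj] add [fivd,bwawn] -> 8 lines: pgz rycp jyu guz fivd bwawn axx squyd
Hunk 4: at line 3 remove [fivd,bwawn] add [yhwm] -> 7 lines: pgz rycp jyu guz yhwm axx squyd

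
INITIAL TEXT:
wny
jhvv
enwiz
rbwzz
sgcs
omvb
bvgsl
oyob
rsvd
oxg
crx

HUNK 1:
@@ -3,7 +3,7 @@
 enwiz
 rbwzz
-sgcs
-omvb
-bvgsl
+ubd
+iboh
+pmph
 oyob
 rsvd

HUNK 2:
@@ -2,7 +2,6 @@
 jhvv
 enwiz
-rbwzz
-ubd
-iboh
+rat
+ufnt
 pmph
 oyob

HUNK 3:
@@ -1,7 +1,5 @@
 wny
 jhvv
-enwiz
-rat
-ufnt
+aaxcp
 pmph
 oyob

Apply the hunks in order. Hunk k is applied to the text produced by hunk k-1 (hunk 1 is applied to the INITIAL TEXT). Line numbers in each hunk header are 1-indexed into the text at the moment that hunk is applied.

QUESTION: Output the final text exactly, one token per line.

Answer: wny
jhvv
aaxcp
pmph
oyob
rsvd
oxg
crx

Derivation:
Hunk 1: at line 3 remove [sgcs,omvb,bvgsl] add [ubd,iboh,pmph] -> 11 lines: wny jhvv enwiz rbwzz ubd iboh pmph oyob rsvd oxg crx
Hunk 2: at line 2 remove [rbwzz,ubd,iboh] add [rat,ufnt] -> 10 lines: wny jhvv enwiz rat ufnt pmph oyob rsvd oxg crx
Hunk 3: at line 1 remove [enwiz,rat,ufnt] add [aaxcp] -> 8 lines: wny jhvv aaxcp pmph oyob rsvd oxg crx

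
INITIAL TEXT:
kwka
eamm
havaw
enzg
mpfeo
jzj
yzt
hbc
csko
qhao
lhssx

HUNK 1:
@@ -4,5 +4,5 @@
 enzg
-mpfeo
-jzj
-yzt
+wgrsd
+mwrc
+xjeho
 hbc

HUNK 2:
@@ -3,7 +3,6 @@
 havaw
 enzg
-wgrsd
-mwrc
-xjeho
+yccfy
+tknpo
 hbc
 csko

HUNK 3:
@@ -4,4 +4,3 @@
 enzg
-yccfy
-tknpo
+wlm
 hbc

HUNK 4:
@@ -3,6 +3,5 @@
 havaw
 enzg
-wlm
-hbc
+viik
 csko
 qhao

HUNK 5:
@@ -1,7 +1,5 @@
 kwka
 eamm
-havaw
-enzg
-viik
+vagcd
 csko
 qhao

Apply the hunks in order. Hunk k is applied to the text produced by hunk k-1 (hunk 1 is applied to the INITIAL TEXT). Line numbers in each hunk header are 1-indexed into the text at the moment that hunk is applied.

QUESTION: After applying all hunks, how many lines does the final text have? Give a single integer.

Answer: 6

Derivation:
Hunk 1: at line 4 remove [mpfeo,jzj,yzt] add [wgrsd,mwrc,xjeho] -> 11 lines: kwka eamm havaw enzg wgrsd mwrc xjeho hbc csko qhao lhssx
Hunk 2: at line 3 remove [wgrsd,mwrc,xjeho] add [yccfy,tknpo] -> 10 lines: kwka eamm havaw enzg yccfy tknpo hbc csko qhao lhssx
Hunk 3: at line 4 remove [yccfy,tknpo] add [wlm] -> 9 lines: kwka eamm havaw enzg wlm hbc csko qhao lhssx
Hunk 4: at line 3 remove [wlm,hbc] add [viik] -> 8 lines: kwka eamm havaw enzg viik csko qhao lhssx
Hunk 5: at line 1 remove [havaw,enzg,viik] add [vagcd] -> 6 lines: kwka eamm vagcd csko qhao lhssx
Final line count: 6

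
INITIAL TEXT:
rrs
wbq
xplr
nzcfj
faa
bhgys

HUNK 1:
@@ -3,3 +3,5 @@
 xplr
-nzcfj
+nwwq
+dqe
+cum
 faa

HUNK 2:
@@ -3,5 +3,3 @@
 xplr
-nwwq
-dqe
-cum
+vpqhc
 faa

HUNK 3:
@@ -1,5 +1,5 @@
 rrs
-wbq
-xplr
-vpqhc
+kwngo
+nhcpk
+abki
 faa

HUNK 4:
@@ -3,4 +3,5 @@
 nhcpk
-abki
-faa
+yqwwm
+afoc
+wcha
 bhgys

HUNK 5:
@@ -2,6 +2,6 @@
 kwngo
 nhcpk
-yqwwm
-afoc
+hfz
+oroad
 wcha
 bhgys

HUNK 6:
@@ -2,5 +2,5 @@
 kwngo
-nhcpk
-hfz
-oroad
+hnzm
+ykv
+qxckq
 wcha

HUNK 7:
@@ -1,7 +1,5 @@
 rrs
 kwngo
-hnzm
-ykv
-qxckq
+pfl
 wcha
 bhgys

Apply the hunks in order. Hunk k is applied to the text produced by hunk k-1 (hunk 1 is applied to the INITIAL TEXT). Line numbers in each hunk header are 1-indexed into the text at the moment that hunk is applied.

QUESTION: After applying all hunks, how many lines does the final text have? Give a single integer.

Hunk 1: at line 3 remove [nzcfj] add [nwwq,dqe,cum] -> 8 lines: rrs wbq xplr nwwq dqe cum faa bhgys
Hunk 2: at line 3 remove [nwwq,dqe,cum] add [vpqhc] -> 6 lines: rrs wbq xplr vpqhc faa bhgys
Hunk 3: at line 1 remove [wbq,xplr,vpqhc] add [kwngo,nhcpk,abki] -> 6 lines: rrs kwngo nhcpk abki faa bhgys
Hunk 4: at line 3 remove [abki,faa] add [yqwwm,afoc,wcha] -> 7 lines: rrs kwngo nhcpk yqwwm afoc wcha bhgys
Hunk 5: at line 2 remove [yqwwm,afoc] add [hfz,oroad] -> 7 lines: rrs kwngo nhcpk hfz oroad wcha bhgys
Hunk 6: at line 2 remove [nhcpk,hfz,oroad] add [hnzm,ykv,qxckq] -> 7 lines: rrs kwngo hnzm ykv qxckq wcha bhgys
Hunk 7: at line 1 remove [hnzm,ykv,qxckq] add [pfl] -> 5 lines: rrs kwngo pfl wcha bhgys
Final line count: 5

Answer: 5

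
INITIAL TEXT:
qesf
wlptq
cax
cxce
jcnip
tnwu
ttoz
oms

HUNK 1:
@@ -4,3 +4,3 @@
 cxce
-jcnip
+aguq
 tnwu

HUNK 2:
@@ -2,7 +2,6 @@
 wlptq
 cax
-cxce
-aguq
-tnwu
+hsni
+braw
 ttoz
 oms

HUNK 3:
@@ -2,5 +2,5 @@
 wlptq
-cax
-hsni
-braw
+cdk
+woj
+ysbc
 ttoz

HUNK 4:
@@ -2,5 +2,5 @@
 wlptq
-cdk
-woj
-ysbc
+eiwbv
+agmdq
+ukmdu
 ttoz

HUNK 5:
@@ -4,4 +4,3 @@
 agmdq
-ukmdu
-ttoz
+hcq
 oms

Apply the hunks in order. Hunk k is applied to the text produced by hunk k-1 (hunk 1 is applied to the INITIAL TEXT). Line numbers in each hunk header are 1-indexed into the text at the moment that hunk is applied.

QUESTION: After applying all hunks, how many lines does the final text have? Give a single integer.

Answer: 6

Derivation:
Hunk 1: at line 4 remove [jcnip] add [aguq] -> 8 lines: qesf wlptq cax cxce aguq tnwu ttoz oms
Hunk 2: at line 2 remove [cxce,aguq,tnwu] add [hsni,braw] -> 7 lines: qesf wlptq cax hsni braw ttoz oms
Hunk 3: at line 2 remove [cax,hsni,braw] add [cdk,woj,ysbc] -> 7 lines: qesf wlptq cdk woj ysbc ttoz oms
Hunk 4: at line 2 remove [cdk,woj,ysbc] add [eiwbv,agmdq,ukmdu] -> 7 lines: qesf wlptq eiwbv agmdq ukmdu ttoz oms
Hunk 5: at line 4 remove [ukmdu,ttoz] add [hcq] -> 6 lines: qesf wlptq eiwbv agmdq hcq oms
Final line count: 6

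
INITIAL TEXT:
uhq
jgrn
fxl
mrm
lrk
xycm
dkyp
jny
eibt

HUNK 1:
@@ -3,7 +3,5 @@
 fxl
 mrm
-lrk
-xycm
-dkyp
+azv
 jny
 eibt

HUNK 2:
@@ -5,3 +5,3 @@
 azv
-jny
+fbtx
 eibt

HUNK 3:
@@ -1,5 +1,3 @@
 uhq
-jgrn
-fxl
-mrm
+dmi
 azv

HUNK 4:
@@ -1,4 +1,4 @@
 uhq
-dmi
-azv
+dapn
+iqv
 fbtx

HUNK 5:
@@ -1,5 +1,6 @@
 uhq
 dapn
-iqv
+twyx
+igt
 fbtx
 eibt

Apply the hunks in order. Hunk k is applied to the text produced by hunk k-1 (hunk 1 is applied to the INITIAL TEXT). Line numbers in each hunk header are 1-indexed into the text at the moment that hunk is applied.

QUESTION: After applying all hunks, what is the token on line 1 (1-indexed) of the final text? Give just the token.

Hunk 1: at line 3 remove [lrk,xycm,dkyp] add [azv] -> 7 lines: uhq jgrn fxl mrm azv jny eibt
Hunk 2: at line 5 remove [jny] add [fbtx] -> 7 lines: uhq jgrn fxl mrm azv fbtx eibt
Hunk 3: at line 1 remove [jgrn,fxl,mrm] add [dmi] -> 5 lines: uhq dmi azv fbtx eibt
Hunk 4: at line 1 remove [dmi,azv] add [dapn,iqv] -> 5 lines: uhq dapn iqv fbtx eibt
Hunk 5: at line 1 remove [iqv] add [twyx,igt] -> 6 lines: uhq dapn twyx igt fbtx eibt
Final line 1: uhq

Answer: uhq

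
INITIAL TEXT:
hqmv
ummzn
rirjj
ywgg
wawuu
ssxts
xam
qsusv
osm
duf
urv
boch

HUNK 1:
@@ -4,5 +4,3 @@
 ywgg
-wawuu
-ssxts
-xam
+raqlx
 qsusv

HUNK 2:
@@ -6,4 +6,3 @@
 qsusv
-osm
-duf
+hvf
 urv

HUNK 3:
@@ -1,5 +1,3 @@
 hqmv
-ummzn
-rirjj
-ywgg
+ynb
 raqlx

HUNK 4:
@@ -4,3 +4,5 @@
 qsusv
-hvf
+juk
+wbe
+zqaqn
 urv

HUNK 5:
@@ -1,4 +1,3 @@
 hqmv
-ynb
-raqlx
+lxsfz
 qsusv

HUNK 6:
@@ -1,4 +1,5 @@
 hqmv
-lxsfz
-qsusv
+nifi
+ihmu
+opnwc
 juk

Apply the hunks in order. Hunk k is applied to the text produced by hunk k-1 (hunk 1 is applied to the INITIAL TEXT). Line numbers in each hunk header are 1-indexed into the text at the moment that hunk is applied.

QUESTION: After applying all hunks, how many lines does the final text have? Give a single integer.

Answer: 9

Derivation:
Hunk 1: at line 4 remove [wawuu,ssxts,xam] add [raqlx] -> 10 lines: hqmv ummzn rirjj ywgg raqlx qsusv osm duf urv boch
Hunk 2: at line 6 remove [osm,duf] add [hvf] -> 9 lines: hqmv ummzn rirjj ywgg raqlx qsusv hvf urv boch
Hunk 3: at line 1 remove [ummzn,rirjj,ywgg] add [ynb] -> 7 lines: hqmv ynb raqlx qsusv hvf urv boch
Hunk 4: at line 4 remove [hvf] add [juk,wbe,zqaqn] -> 9 lines: hqmv ynb raqlx qsusv juk wbe zqaqn urv boch
Hunk 5: at line 1 remove [ynb,raqlx] add [lxsfz] -> 8 lines: hqmv lxsfz qsusv juk wbe zqaqn urv boch
Hunk 6: at line 1 remove [lxsfz,qsusv] add [nifi,ihmu,opnwc] -> 9 lines: hqmv nifi ihmu opnwc juk wbe zqaqn urv boch
Final line count: 9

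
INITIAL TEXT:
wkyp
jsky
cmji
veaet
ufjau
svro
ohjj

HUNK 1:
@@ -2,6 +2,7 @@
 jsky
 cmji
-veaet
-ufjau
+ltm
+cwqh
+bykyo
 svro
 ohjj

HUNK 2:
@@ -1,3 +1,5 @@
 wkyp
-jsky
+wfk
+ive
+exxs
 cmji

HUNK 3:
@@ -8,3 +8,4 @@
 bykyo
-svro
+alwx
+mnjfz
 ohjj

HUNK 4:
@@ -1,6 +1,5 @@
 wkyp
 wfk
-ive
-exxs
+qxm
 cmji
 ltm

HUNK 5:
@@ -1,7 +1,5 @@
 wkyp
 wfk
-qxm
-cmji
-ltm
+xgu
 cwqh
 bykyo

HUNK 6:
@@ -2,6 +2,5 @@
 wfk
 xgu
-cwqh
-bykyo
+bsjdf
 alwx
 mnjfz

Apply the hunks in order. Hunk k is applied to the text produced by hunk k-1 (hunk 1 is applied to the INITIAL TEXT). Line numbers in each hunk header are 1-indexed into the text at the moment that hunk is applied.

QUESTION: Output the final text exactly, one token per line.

Answer: wkyp
wfk
xgu
bsjdf
alwx
mnjfz
ohjj

Derivation:
Hunk 1: at line 2 remove [veaet,ufjau] add [ltm,cwqh,bykyo] -> 8 lines: wkyp jsky cmji ltm cwqh bykyo svro ohjj
Hunk 2: at line 1 remove [jsky] add [wfk,ive,exxs] -> 10 lines: wkyp wfk ive exxs cmji ltm cwqh bykyo svro ohjj
Hunk 3: at line 8 remove [svro] add [alwx,mnjfz] -> 11 lines: wkyp wfk ive exxs cmji ltm cwqh bykyo alwx mnjfz ohjj
Hunk 4: at line 1 remove [ive,exxs] add [qxm] -> 10 lines: wkyp wfk qxm cmji ltm cwqh bykyo alwx mnjfz ohjj
Hunk 5: at line 1 remove [qxm,cmji,ltm] add [xgu] -> 8 lines: wkyp wfk xgu cwqh bykyo alwx mnjfz ohjj
Hunk 6: at line 2 remove [cwqh,bykyo] add [bsjdf] -> 7 lines: wkyp wfk xgu bsjdf alwx mnjfz ohjj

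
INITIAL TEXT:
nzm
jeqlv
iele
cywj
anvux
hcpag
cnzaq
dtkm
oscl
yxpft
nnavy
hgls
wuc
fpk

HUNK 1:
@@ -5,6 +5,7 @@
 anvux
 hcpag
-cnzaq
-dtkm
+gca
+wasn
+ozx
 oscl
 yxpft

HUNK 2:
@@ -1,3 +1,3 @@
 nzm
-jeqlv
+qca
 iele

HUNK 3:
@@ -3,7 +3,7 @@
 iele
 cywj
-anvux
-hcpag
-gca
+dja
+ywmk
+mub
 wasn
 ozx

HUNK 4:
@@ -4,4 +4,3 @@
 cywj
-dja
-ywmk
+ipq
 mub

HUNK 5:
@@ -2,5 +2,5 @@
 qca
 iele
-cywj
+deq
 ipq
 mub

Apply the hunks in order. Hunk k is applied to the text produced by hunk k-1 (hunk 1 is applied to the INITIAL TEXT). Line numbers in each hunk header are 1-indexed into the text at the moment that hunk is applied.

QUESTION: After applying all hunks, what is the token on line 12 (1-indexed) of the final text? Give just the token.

Answer: hgls

Derivation:
Hunk 1: at line 5 remove [cnzaq,dtkm] add [gca,wasn,ozx] -> 15 lines: nzm jeqlv iele cywj anvux hcpag gca wasn ozx oscl yxpft nnavy hgls wuc fpk
Hunk 2: at line 1 remove [jeqlv] add [qca] -> 15 lines: nzm qca iele cywj anvux hcpag gca wasn ozx oscl yxpft nnavy hgls wuc fpk
Hunk 3: at line 3 remove [anvux,hcpag,gca] add [dja,ywmk,mub] -> 15 lines: nzm qca iele cywj dja ywmk mub wasn ozx oscl yxpft nnavy hgls wuc fpk
Hunk 4: at line 4 remove [dja,ywmk] add [ipq] -> 14 lines: nzm qca iele cywj ipq mub wasn ozx oscl yxpft nnavy hgls wuc fpk
Hunk 5: at line 2 remove [cywj] add [deq] -> 14 lines: nzm qca iele deq ipq mub wasn ozx oscl yxpft nnavy hgls wuc fpk
Final line 12: hgls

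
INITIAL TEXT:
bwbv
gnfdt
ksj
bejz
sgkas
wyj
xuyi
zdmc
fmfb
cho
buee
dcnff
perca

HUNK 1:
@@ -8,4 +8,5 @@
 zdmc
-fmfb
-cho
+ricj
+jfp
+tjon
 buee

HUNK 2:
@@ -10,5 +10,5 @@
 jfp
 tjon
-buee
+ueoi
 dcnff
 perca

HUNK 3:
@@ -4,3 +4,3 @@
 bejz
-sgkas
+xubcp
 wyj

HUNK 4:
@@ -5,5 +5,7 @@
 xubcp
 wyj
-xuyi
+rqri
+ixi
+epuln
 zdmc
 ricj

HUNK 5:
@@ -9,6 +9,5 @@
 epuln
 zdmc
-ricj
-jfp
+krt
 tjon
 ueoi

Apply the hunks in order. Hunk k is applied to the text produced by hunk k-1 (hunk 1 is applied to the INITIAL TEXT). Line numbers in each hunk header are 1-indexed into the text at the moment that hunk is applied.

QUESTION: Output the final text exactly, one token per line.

Answer: bwbv
gnfdt
ksj
bejz
xubcp
wyj
rqri
ixi
epuln
zdmc
krt
tjon
ueoi
dcnff
perca

Derivation:
Hunk 1: at line 8 remove [fmfb,cho] add [ricj,jfp,tjon] -> 14 lines: bwbv gnfdt ksj bejz sgkas wyj xuyi zdmc ricj jfp tjon buee dcnff perca
Hunk 2: at line 10 remove [buee] add [ueoi] -> 14 lines: bwbv gnfdt ksj bejz sgkas wyj xuyi zdmc ricj jfp tjon ueoi dcnff perca
Hunk 3: at line 4 remove [sgkas] add [xubcp] -> 14 lines: bwbv gnfdt ksj bejz xubcp wyj xuyi zdmc ricj jfp tjon ueoi dcnff perca
Hunk 4: at line 5 remove [xuyi] add [rqri,ixi,epuln] -> 16 lines: bwbv gnfdt ksj bejz xubcp wyj rqri ixi epuln zdmc ricj jfp tjon ueoi dcnff perca
Hunk 5: at line 9 remove [ricj,jfp] add [krt] -> 15 lines: bwbv gnfdt ksj bejz xubcp wyj rqri ixi epuln zdmc krt tjon ueoi dcnff perca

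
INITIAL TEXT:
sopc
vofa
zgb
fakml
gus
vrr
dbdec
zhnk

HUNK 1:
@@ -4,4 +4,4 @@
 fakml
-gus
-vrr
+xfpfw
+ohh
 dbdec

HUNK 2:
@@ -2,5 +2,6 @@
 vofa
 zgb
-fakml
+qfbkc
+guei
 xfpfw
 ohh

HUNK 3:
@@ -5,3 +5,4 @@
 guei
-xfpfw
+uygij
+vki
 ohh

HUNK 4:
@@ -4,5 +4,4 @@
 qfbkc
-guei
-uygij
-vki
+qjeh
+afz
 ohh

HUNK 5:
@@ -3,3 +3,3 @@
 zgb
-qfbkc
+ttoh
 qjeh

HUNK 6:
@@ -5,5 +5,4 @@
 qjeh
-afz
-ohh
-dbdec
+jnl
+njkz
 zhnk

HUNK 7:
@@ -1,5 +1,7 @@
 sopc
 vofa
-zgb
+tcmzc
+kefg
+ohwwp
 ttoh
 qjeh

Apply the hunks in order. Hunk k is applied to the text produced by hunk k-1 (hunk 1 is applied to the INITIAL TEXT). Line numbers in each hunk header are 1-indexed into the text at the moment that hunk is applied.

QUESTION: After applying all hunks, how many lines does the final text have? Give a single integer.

Answer: 10

Derivation:
Hunk 1: at line 4 remove [gus,vrr] add [xfpfw,ohh] -> 8 lines: sopc vofa zgb fakml xfpfw ohh dbdec zhnk
Hunk 2: at line 2 remove [fakml] add [qfbkc,guei] -> 9 lines: sopc vofa zgb qfbkc guei xfpfw ohh dbdec zhnk
Hunk 3: at line 5 remove [xfpfw] add [uygij,vki] -> 10 lines: sopc vofa zgb qfbkc guei uygij vki ohh dbdec zhnk
Hunk 4: at line 4 remove [guei,uygij,vki] add [qjeh,afz] -> 9 lines: sopc vofa zgb qfbkc qjeh afz ohh dbdec zhnk
Hunk 5: at line 3 remove [qfbkc] add [ttoh] -> 9 lines: sopc vofa zgb ttoh qjeh afz ohh dbdec zhnk
Hunk 6: at line 5 remove [afz,ohh,dbdec] add [jnl,njkz] -> 8 lines: sopc vofa zgb ttoh qjeh jnl njkz zhnk
Hunk 7: at line 1 remove [zgb] add [tcmzc,kefg,ohwwp] -> 10 lines: sopc vofa tcmzc kefg ohwwp ttoh qjeh jnl njkz zhnk
Final line count: 10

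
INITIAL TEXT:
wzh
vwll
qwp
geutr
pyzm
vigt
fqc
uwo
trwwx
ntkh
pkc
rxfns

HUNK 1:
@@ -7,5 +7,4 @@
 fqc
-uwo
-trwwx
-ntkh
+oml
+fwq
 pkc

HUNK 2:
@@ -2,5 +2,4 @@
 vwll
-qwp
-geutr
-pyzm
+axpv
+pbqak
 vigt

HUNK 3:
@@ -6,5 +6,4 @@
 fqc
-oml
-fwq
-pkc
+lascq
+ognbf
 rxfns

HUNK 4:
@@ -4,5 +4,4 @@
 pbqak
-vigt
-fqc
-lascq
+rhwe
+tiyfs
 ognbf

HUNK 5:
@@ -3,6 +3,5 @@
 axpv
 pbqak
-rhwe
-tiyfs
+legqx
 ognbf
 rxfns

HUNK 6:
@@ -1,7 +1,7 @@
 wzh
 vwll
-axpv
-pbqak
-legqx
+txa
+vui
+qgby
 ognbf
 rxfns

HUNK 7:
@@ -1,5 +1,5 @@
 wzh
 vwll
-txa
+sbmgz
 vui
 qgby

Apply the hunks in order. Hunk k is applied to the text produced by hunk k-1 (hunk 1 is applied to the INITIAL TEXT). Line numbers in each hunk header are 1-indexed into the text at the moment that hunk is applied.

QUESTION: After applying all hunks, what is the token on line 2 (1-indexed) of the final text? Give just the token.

Answer: vwll

Derivation:
Hunk 1: at line 7 remove [uwo,trwwx,ntkh] add [oml,fwq] -> 11 lines: wzh vwll qwp geutr pyzm vigt fqc oml fwq pkc rxfns
Hunk 2: at line 2 remove [qwp,geutr,pyzm] add [axpv,pbqak] -> 10 lines: wzh vwll axpv pbqak vigt fqc oml fwq pkc rxfns
Hunk 3: at line 6 remove [oml,fwq,pkc] add [lascq,ognbf] -> 9 lines: wzh vwll axpv pbqak vigt fqc lascq ognbf rxfns
Hunk 4: at line 4 remove [vigt,fqc,lascq] add [rhwe,tiyfs] -> 8 lines: wzh vwll axpv pbqak rhwe tiyfs ognbf rxfns
Hunk 5: at line 3 remove [rhwe,tiyfs] add [legqx] -> 7 lines: wzh vwll axpv pbqak legqx ognbf rxfns
Hunk 6: at line 1 remove [axpv,pbqak,legqx] add [txa,vui,qgby] -> 7 lines: wzh vwll txa vui qgby ognbf rxfns
Hunk 7: at line 1 remove [txa] add [sbmgz] -> 7 lines: wzh vwll sbmgz vui qgby ognbf rxfns
Final line 2: vwll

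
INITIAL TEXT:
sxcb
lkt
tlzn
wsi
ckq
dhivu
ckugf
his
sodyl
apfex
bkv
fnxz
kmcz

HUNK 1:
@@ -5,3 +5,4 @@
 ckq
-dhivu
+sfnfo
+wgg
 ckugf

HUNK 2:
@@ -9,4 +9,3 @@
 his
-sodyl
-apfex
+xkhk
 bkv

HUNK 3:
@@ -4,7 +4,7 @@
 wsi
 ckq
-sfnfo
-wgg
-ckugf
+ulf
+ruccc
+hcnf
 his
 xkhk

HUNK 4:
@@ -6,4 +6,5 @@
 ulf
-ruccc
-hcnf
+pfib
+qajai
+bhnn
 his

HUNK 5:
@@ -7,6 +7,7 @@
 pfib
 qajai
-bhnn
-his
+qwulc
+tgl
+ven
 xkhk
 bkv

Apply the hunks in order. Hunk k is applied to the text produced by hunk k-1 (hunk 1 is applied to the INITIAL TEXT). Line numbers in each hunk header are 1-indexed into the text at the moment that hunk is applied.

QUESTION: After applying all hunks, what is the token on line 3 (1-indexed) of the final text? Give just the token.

Hunk 1: at line 5 remove [dhivu] add [sfnfo,wgg] -> 14 lines: sxcb lkt tlzn wsi ckq sfnfo wgg ckugf his sodyl apfex bkv fnxz kmcz
Hunk 2: at line 9 remove [sodyl,apfex] add [xkhk] -> 13 lines: sxcb lkt tlzn wsi ckq sfnfo wgg ckugf his xkhk bkv fnxz kmcz
Hunk 3: at line 4 remove [sfnfo,wgg,ckugf] add [ulf,ruccc,hcnf] -> 13 lines: sxcb lkt tlzn wsi ckq ulf ruccc hcnf his xkhk bkv fnxz kmcz
Hunk 4: at line 6 remove [ruccc,hcnf] add [pfib,qajai,bhnn] -> 14 lines: sxcb lkt tlzn wsi ckq ulf pfib qajai bhnn his xkhk bkv fnxz kmcz
Hunk 5: at line 7 remove [bhnn,his] add [qwulc,tgl,ven] -> 15 lines: sxcb lkt tlzn wsi ckq ulf pfib qajai qwulc tgl ven xkhk bkv fnxz kmcz
Final line 3: tlzn

Answer: tlzn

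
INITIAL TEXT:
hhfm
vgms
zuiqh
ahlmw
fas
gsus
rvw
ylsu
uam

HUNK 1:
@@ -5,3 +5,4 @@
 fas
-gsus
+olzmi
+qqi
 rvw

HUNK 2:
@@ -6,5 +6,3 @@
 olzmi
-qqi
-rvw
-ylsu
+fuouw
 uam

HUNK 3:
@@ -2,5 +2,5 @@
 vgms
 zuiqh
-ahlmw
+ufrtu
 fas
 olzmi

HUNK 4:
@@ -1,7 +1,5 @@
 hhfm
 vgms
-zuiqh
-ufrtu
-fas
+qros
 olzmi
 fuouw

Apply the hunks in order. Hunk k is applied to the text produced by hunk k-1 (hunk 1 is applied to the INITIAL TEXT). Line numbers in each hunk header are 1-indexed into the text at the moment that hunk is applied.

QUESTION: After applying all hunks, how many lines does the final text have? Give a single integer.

Hunk 1: at line 5 remove [gsus] add [olzmi,qqi] -> 10 lines: hhfm vgms zuiqh ahlmw fas olzmi qqi rvw ylsu uam
Hunk 2: at line 6 remove [qqi,rvw,ylsu] add [fuouw] -> 8 lines: hhfm vgms zuiqh ahlmw fas olzmi fuouw uam
Hunk 3: at line 2 remove [ahlmw] add [ufrtu] -> 8 lines: hhfm vgms zuiqh ufrtu fas olzmi fuouw uam
Hunk 4: at line 1 remove [zuiqh,ufrtu,fas] add [qros] -> 6 lines: hhfm vgms qros olzmi fuouw uam
Final line count: 6

Answer: 6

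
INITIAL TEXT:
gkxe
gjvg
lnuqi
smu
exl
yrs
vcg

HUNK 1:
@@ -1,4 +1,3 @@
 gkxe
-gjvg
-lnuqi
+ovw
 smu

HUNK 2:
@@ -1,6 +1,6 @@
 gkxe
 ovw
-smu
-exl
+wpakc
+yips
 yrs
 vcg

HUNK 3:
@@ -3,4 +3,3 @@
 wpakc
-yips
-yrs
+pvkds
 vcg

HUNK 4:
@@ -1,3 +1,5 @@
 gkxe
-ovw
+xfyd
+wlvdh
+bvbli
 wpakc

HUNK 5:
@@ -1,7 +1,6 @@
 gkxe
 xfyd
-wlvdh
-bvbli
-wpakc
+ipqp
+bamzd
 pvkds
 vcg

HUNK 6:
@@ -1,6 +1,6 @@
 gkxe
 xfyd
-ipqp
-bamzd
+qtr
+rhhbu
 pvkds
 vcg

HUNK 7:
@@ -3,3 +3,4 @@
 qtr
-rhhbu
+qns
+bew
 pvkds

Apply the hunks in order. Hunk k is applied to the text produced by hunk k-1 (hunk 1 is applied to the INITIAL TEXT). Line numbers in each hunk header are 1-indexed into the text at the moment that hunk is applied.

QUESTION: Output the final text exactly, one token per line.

Answer: gkxe
xfyd
qtr
qns
bew
pvkds
vcg

Derivation:
Hunk 1: at line 1 remove [gjvg,lnuqi] add [ovw] -> 6 lines: gkxe ovw smu exl yrs vcg
Hunk 2: at line 1 remove [smu,exl] add [wpakc,yips] -> 6 lines: gkxe ovw wpakc yips yrs vcg
Hunk 3: at line 3 remove [yips,yrs] add [pvkds] -> 5 lines: gkxe ovw wpakc pvkds vcg
Hunk 4: at line 1 remove [ovw] add [xfyd,wlvdh,bvbli] -> 7 lines: gkxe xfyd wlvdh bvbli wpakc pvkds vcg
Hunk 5: at line 1 remove [wlvdh,bvbli,wpakc] add [ipqp,bamzd] -> 6 lines: gkxe xfyd ipqp bamzd pvkds vcg
Hunk 6: at line 1 remove [ipqp,bamzd] add [qtr,rhhbu] -> 6 lines: gkxe xfyd qtr rhhbu pvkds vcg
Hunk 7: at line 3 remove [rhhbu] add [qns,bew] -> 7 lines: gkxe xfyd qtr qns bew pvkds vcg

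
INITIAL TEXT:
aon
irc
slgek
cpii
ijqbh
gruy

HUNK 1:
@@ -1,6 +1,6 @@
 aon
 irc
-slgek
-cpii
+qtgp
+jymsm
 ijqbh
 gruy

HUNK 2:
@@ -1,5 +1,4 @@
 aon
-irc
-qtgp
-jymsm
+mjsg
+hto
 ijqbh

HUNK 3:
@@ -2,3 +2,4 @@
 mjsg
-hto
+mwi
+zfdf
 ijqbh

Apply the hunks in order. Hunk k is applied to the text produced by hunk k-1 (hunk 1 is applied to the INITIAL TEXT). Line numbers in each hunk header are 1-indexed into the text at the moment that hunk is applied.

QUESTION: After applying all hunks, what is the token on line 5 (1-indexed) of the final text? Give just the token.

Hunk 1: at line 1 remove [slgek,cpii] add [qtgp,jymsm] -> 6 lines: aon irc qtgp jymsm ijqbh gruy
Hunk 2: at line 1 remove [irc,qtgp,jymsm] add [mjsg,hto] -> 5 lines: aon mjsg hto ijqbh gruy
Hunk 3: at line 2 remove [hto] add [mwi,zfdf] -> 6 lines: aon mjsg mwi zfdf ijqbh gruy
Final line 5: ijqbh

Answer: ijqbh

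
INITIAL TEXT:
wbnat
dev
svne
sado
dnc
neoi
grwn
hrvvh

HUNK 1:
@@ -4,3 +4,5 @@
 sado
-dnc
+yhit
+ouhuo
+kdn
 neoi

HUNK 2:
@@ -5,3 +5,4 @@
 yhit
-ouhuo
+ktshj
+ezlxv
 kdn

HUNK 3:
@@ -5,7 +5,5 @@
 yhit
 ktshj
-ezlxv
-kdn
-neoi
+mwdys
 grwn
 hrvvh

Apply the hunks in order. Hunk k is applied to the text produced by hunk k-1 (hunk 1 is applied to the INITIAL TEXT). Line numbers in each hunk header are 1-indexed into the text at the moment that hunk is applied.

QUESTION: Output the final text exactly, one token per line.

Hunk 1: at line 4 remove [dnc] add [yhit,ouhuo,kdn] -> 10 lines: wbnat dev svne sado yhit ouhuo kdn neoi grwn hrvvh
Hunk 2: at line 5 remove [ouhuo] add [ktshj,ezlxv] -> 11 lines: wbnat dev svne sado yhit ktshj ezlxv kdn neoi grwn hrvvh
Hunk 3: at line 5 remove [ezlxv,kdn,neoi] add [mwdys] -> 9 lines: wbnat dev svne sado yhit ktshj mwdys grwn hrvvh

Answer: wbnat
dev
svne
sado
yhit
ktshj
mwdys
grwn
hrvvh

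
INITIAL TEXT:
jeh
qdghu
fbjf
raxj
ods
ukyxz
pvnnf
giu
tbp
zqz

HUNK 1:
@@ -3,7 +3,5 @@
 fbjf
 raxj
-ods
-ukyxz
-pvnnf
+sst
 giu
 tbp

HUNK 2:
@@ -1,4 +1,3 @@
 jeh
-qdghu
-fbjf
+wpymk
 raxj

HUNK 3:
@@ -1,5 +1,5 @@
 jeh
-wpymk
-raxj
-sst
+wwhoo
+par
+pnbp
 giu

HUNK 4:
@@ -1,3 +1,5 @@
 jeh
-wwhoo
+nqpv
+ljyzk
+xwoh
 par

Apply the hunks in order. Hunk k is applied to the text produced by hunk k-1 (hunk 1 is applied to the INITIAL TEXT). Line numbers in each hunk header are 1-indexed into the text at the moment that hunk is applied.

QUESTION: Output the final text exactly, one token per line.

Hunk 1: at line 3 remove [ods,ukyxz,pvnnf] add [sst] -> 8 lines: jeh qdghu fbjf raxj sst giu tbp zqz
Hunk 2: at line 1 remove [qdghu,fbjf] add [wpymk] -> 7 lines: jeh wpymk raxj sst giu tbp zqz
Hunk 3: at line 1 remove [wpymk,raxj,sst] add [wwhoo,par,pnbp] -> 7 lines: jeh wwhoo par pnbp giu tbp zqz
Hunk 4: at line 1 remove [wwhoo] add [nqpv,ljyzk,xwoh] -> 9 lines: jeh nqpv ljyzk xwoh par pnbp giu tbp zqz

Answer: jeh
nqpv
ljyzk
xwoh
par
pnbp
giu
tbp
zqz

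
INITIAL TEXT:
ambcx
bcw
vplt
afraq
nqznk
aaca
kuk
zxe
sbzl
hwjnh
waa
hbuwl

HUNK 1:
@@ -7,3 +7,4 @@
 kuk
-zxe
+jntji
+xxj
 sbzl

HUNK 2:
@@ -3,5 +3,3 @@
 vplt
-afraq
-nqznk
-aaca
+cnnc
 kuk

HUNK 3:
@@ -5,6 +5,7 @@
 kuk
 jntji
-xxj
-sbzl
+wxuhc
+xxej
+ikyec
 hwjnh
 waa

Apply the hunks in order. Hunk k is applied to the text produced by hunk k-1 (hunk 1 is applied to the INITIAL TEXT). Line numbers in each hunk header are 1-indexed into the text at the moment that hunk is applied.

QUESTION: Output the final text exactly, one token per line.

Answer: ambcx
bcw
vplt
cnnc
kuk
jntji
wxuhc
xxej
ikyec
hwjnh
waa
hbuwl

Derivation:
Hunk 1: at line 7 remove [zxe] add [jntji,xxj] -> 13 lines: ambcx bcw vplt afraq nqznk aaca kuk jntji xxj sbzl hwjnh waa hbuwl
Hunk 2: at line 3 remove [afraq,nqznk,aaca] add [cnnc] -> 11 lines: ambcx bcw vplt cnnc kuk jntji xxj sbzl hwjnh waa hbuwl
Hunk 3: at line 5 remove [xxj,sbzl] add [wxuhc,xxej,ikyec] -> 12 lines: ambcx bcw vplt cnnc kuk jntji wxuhc xxej ikyec hwjnh waa hbuwl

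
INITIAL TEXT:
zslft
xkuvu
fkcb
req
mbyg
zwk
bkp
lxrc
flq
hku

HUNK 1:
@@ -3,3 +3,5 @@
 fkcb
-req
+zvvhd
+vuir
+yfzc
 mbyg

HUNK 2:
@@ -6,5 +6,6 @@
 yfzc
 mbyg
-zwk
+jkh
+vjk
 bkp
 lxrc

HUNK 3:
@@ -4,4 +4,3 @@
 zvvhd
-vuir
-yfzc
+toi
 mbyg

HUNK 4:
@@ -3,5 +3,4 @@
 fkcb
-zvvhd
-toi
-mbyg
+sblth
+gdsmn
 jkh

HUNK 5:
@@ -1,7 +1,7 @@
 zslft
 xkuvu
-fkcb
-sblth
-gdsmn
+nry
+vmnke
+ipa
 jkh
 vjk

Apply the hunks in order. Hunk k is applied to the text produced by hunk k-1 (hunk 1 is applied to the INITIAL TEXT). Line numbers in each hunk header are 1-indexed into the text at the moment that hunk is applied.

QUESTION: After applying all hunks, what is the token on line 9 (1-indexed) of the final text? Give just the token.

Hunk 1: at line 3 remove [req] add [zvvhd,vuir,yfzc] -> 12 lines: zslft xkuvu fkcb zvvhd vuir yfzc mbyg zwk bkp lxrc flq hku
Hunk 2: at line 6 remove [zwk] add [jkh,vjk] -> 13 lines: zslft xkuvu fkcb zvvhd vuir yfzc mbyg jkh vjk bkp lxrc flq hku
Hunk 3: at line 4 remove [vuir,yfzc] add [toi] -> 12 lines: zslft xkuvu fkcb zvvhd toi mbyg jkh vjk bkp lxrc flq hku
Hunk 4: at line 3 remove [zvvhd,toi,mbyg] add [sblth,gdsmn] -> 11 lines: zslft xkuvu fkcb sblth gdsmn jkh vjk bkp lxrc flq hku
Hunk 5: at line 1 remove [fkcb,sblth,gdsmn] add [nry,vmnke,ipa] -> 11 lines: zslft xkuvu nry vmnke ipa jkh vjk bkp lxrc flq hku
Final line 9: lxrc

Answer: lxrc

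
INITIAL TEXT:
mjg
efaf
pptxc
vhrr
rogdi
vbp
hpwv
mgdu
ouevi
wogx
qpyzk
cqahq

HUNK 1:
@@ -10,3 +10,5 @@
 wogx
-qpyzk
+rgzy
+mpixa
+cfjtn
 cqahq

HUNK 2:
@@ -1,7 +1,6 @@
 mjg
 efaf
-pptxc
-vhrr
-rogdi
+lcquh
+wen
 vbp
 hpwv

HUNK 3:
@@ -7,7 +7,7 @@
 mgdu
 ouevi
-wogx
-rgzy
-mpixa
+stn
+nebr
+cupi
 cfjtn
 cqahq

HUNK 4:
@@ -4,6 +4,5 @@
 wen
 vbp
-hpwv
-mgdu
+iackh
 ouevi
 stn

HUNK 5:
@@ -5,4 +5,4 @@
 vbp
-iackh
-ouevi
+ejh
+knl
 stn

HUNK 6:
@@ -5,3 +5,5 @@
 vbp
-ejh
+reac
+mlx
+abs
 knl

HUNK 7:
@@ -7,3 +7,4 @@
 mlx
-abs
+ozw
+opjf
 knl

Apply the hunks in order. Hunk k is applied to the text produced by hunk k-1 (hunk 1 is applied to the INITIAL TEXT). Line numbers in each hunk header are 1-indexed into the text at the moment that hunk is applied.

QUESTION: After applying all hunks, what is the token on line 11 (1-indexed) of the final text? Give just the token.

Answer: stn

Derivation:
Hunk 1: at line 10 remove [qpyzk] add [rgzy,mpixa,cfjtn] -> 14 lines: mjg efaf pptxc vhrr rogdi vbp hpwv mgdu ouevi wogx rgzy mpixa cfjtn cqahq
Hunk 2: at line 1 remove [pptxc,vhrr,rogdi] add [lcquh,wen] -> 13 lines: mjg efaf lcquh wen vbp hpwv mgdu ouevi wogx rgzy mpixa cfjtn cqahq
Hunk 3: at line 7 remove [wogx,rgzy,mpixa] add [stn,nebr,cupi] -> 13 lines: mjg efaf lcquh wen vbp hpwv mgdu ouevi stn nebr cupi cfjtn cqahq
Hunk 4: at line 4 remove [hpwv,mgdu] add [iackh] -> 12 lines: mjg efaf lcquh wen vbp iackh ouevi stn nebr cupi cfjtn cqahq
Hunk 5: at line 5 remove [iackh,ouevi] add [ejh,knl] -> 12 lines: mjg efaf lcquh wen vbp ejh knl stn nebr cupi cfjtn cqahq
Hunk 6: at line 5 remove [ejh] add [reac,mlx,abs] -> 14 lines: mjg efaf lcquh wen vbp reac mlx abs knl stn nebr cupi cfjtn cqahq
Hunk 7: at line 7 remove [abs] add [ozw,opjf] -> 15 lines: mjg efaf lcquh wen vbp reac mlx ozw opjf knl stn nebr cupi cfjtn cqahq
Final line 11: stn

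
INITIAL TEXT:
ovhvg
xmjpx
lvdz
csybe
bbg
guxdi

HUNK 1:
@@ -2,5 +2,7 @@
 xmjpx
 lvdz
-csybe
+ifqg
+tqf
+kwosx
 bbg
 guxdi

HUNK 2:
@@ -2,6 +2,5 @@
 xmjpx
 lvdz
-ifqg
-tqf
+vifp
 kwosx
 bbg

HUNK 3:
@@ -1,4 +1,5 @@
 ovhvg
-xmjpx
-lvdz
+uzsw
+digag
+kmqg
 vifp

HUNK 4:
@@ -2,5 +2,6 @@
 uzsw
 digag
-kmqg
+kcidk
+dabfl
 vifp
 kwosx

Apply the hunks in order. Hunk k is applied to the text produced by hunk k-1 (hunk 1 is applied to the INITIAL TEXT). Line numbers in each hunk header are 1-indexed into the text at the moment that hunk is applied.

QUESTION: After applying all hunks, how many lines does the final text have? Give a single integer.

Answer: 9

Derivation:
Hunk 1: at line 2 remove [csybe] add [ifqg,tqf,kwosx] -> 8 lines: ovhvg xmjpx lvdz ifqg tqf kwosx bbg guxdi
Hunk 2: at line 2 remove [ifqg,tqf] add [vifp] -> 7 lines: ovhvg xmjpx lvdz vifp kwosx bbg guxdi
Hunk 3: at line 1 remove [xmjpx,lvdz] add [uzsw,digag,kmqg] -> 8 lines: ovhvg uzsw digag kmqg vifp kwosx bbg guxdi
Hunk 4: at line 2 remove [kmqg] add [kcidk,dabfl] -> 9 lines: ovhvg uzsw digag kcidk dabfl vifp kwosx bbg guxdi
Final line count: 9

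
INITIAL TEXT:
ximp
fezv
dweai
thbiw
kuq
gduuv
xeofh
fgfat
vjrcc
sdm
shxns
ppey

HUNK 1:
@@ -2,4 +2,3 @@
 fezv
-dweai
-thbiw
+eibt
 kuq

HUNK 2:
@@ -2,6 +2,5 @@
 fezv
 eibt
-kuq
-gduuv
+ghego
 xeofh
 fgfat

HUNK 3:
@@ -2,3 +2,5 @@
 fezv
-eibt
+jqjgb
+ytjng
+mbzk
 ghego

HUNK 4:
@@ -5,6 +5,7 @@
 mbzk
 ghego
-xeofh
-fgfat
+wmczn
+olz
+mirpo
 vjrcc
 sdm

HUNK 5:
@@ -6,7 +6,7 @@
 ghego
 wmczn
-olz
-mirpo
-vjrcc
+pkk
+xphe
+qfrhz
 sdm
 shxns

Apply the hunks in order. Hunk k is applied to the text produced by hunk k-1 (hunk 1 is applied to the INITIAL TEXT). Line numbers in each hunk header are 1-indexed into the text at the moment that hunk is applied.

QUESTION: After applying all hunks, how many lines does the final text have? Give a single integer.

Hunk 1: at line 2 remove [dweai,thbiw] add [eibt] -> 11 lines: ximp fezv eibt kuq gduuv xeofh fgfat vjrcc sdm shxns ppey
Hunk 2: at line 2 remove [kuq,gduuv] add [ghego] -> 10 lines: ximp fezv eibt ghego xeofh fgfat vjrcc sdm shxns ppey
Hunk 3: at line 2 remove [eibt] add [jqjgb,ytjng,mbzk] -> 12 lines: ximp fezv jqjgb ytjng mbzk ghego xeofh fgfat vjrcc sdm shxns ppey
Hunk 4: at line 5 remove [xeofh,fgfat] add [wmczn,olz,mirpo] -> 13 lines: ximp fezv jqjgb ytjng mbzk ghego wmczn olz mirpo vjrcc sdm shxns ppey
Hunk 5: at line 6 remove [olz,mirpo,vjrcc] add [pkk,xphe,qfrhz] -> 13 lines: ximp fezv jqjgb ytjng mbzk ghego wmczn pkk xphe qfrhz sdm shxns ppey
Final line count: 13

Answer: 13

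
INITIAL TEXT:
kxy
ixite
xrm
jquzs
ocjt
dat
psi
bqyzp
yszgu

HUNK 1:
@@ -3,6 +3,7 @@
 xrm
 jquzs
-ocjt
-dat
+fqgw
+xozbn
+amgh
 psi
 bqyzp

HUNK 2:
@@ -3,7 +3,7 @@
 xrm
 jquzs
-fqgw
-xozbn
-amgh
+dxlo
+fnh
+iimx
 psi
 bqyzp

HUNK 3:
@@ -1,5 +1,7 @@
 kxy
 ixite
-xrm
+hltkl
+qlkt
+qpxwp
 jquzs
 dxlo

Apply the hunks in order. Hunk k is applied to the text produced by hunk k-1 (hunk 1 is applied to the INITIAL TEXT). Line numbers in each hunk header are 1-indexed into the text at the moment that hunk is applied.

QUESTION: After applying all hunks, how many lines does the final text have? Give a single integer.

Hunk 1: at line 3 remove [ocjt,dat] add [fqgw,xozbn,amgh] -> 10 lines: kxy ixite xrm jquzs fqgw xozbn amgh psi bqyzp yszgu
Hunk 2: at line 3 remove [fqgw,xozbn,amgh] add [dxlo,fnh,iimx] -> 10 lines: kxy ixite xrm jquzs dxlo fnh iimx psi bqyzp yszgu
Hunk 3: at line 1 remove [xrm] add [hltkl,qlkt,qpxwp] -> 12 lines: kxy ixite hltkl qlkt qpxwp jquzs dxlo fnh iimx psi bqyzp yszgu
Final line count: 12

Answer: 12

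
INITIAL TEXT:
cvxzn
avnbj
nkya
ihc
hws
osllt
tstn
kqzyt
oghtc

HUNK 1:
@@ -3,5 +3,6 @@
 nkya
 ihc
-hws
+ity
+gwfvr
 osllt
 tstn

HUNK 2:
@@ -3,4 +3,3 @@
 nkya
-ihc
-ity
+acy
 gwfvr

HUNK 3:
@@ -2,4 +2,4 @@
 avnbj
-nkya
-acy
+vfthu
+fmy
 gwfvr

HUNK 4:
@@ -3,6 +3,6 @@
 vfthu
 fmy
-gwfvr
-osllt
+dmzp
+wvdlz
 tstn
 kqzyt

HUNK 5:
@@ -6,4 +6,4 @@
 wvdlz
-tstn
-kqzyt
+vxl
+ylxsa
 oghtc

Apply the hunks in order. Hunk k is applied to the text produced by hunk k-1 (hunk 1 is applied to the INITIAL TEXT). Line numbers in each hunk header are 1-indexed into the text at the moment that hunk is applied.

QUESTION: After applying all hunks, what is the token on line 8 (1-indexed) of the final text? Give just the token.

Answer: ylxsa

Derivation:
Hunk 1: at line 3 remove [hws] add [ity,gwfvr] -> 10 lines: cvxzn avnbj nkya ihc ity gwfvr osllt tstn kqzyt oghtc
Hunk 2: at line 3 remove [ihc,ity] add [acy] -> 9 lines: cvxzn avnbj nkya acy gwfvr osllt tstn kqzyt oghtc
Hunk 3: at line 2 remove [nkya,acy] add [vfthu,fmy] -> 9 lines: cvxzn avnbj vfthu fmy gwfvr osllt tstn kqzyt oghtc
Hunk 4: at line 3 remove [gwfvr,osllt] add [dmzp,wvdlz] -> 9 lines: cvxzn avnbj vfthu fmy dmzp wvdlz tstn kqzyt oghtc
Hunk 5: at line 6 remove [tstn,kqzyt] add [vxl,ylxsa] -> 9 lines: cvxzn avnbj vfthu fmy dmzp wvdlz vxl ylxsa oghtc
Final line 8: ylxsa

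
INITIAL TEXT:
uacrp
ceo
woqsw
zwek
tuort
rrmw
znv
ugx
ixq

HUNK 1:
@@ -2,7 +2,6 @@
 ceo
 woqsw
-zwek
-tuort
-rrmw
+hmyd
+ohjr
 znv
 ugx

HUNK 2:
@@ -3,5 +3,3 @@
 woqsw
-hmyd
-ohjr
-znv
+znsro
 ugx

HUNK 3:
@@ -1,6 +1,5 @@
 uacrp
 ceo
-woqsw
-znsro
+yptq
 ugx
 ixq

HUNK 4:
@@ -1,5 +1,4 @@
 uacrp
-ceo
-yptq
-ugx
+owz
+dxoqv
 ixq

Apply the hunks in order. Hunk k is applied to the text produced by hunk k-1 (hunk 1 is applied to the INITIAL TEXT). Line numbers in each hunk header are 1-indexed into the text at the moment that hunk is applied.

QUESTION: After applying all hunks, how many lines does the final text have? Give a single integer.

Hunk 1: at line 2 remove [zwek,tuort,rrmw] add [hmyd,ohjr] -> 8 lines: uacrp ceo woqsw hmyd ohjr znv ugx ixq
Hunk 2: at line 3 remove [hmyd,ohjr,znv] add [znsro] -> 6 lines: uacrp ceo woqsw znsro ugx ixq
Hunk 3: at line 1 remove [woqsw,znsro] add [yptq] -> 5 lines: uacrp ceo yptq ugx ixq
Hunk 4: at line 1 remove [ceo,yptq,ugx] add [owz,dxoqv] -> 4 lines: uacrp owz dxoqv ixq
Final line count: 4

Answer: 4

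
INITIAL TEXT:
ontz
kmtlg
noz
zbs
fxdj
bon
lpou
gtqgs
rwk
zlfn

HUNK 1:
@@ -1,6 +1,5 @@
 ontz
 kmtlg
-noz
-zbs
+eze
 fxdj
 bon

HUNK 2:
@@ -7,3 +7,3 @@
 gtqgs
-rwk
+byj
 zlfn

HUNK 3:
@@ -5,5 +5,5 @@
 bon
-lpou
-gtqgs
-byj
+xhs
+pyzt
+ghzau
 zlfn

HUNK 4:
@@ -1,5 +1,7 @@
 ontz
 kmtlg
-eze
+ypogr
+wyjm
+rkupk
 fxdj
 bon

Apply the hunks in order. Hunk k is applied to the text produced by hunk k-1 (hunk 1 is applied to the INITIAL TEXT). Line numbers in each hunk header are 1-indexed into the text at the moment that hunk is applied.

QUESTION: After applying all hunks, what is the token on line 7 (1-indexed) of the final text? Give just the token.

Hunk 1: at line 1 remove [noz,zbs] add [eze] -> 9 lines: ontz kmtlg eze fxdj bon lpou gtqgs rwk zlfn
Hunk 2: at line 7 remove [rwk] add [byj] -> 9 lines: ontz kmtlg eze fxdj bon lpou gtqgs byj zlfn
Hunk 3: at line 5 remove [lpou,gtqgs,byj] add [xhs,pyzt,ghzau] -> 9 lines: ontz kmtlg eze fxdj bon xhs pyzt ghzau zlfn
Hunk 4: at line 1 remove [eze] add [ypogr,wyjm,rkupk] -> 11 lines: ontz kmtlg ypogr wyjm rkupk fxdj bon xhs pyzt ghzau zlfn
Final line 7: bon

Answer: bon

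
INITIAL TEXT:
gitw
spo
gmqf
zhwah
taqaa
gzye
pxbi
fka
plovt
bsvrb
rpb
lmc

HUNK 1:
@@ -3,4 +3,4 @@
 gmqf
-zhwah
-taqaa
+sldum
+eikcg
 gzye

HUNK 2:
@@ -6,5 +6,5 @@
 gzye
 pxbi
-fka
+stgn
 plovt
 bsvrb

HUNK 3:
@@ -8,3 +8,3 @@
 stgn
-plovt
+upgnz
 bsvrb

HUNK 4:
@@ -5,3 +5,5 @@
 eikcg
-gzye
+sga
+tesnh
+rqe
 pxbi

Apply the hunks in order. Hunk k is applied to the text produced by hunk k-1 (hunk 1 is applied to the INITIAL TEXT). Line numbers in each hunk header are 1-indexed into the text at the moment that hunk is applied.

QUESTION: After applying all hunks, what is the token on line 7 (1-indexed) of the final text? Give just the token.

Answer: tesnh

Derivation:
Hunk 1: at line 3 remove [zhwah,taqaa] add [sldum,eikcg] -> 12 lines: gitw spo gmqf sldum eikcg gzye pxbi fka plovt bsvrb rpb lmc
Hunk 2: at line 6 remove [fka] add [stgn] -> 12 lines: gitw spo gmqf sldum eikcg gzye pxbi stgn plovt bsvrb rpb lmc
Hunk 3: at line 8 remove [plovt] add [upgnz] -> 12 lines: gitw spo gmqf sldum eikcg gzye pxbi stgn upgnz bsvrb rpb lmc
Hunk 4: at line 5 remove [gzye] add [sga,tesnh,rqe] -> 14 lines: gitw spo gmqf sldum eikcg sga tesnh rqe pxbi stgn upgnz bsvrb rpb lmc
Final line 7: tesnh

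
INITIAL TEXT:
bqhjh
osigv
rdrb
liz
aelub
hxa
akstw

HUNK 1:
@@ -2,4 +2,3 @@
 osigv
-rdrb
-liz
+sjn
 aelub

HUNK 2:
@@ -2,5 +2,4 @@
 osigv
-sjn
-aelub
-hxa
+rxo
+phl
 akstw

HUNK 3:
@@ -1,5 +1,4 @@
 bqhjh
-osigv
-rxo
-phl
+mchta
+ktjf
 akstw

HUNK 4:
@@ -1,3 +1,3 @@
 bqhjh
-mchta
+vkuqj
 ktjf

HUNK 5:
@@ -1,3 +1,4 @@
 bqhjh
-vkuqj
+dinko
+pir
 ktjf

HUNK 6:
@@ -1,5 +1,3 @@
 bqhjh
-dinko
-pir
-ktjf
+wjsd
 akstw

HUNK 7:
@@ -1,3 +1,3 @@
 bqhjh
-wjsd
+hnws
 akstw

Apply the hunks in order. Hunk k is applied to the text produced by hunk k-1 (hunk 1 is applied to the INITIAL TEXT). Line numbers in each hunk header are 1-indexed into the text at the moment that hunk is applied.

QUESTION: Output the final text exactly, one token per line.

Answer: bqhjh
hnws
akstw

Derivation:
Hunk 1: at line 2 remove [rdrb,liz] add [sjn] -> 6 lines: bqhjh osigv sjn aelub hxa akstw
Hunk 2: at line 2 remove [sjn,aelub,hxa] add [rxo,phl] -> 5 lines: bqhjh osigv rxo phl akstw
Hunk 3: at line 1 remove [osigv,rxo,phl] add [mchta,ktjf] -> 4 lines: bqhjh mchta ktjf akstw
Hunk 4: at line 1 remove [mchta] add [vkuqj] -> 4 lines: bqhjh vkuqj ktjf akstw
Hunk 5: at line 1 remove [vkuqj] add [dinko,pir] -> 5 lines: bqhjh dinko pir ktjf akstw
Hunk 6: at line 1 remove [dinko,pir,ktjf] add [wjsd] -> 3 lines: bqhjh wjsd akstw
Hunk 7: at line 1 remove [wjsd] add [hnws] -> 3 lines: bqhjh hnws akstw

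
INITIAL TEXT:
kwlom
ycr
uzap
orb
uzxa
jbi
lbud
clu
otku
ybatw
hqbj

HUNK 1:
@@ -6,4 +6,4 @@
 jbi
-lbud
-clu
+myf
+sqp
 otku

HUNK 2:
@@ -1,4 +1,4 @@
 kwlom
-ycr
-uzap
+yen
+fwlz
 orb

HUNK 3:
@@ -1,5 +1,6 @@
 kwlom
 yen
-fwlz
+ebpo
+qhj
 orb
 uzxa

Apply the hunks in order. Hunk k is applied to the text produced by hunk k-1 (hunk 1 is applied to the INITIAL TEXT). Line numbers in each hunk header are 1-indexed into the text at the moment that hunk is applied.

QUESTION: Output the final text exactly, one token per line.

Hunk 1: at line 6 remove [lbud,clu] add [myf,sqp] -> 11 lines: kwlom ycr uzap orb uzxa jbi myf sqp otku ybatw hqbj
Hunk 2: at line 1 remove [ycr,uzap] add [yen,fwlz] -> 11 lines: kwlom yen fwlz orb uzxa jbi myf sqp otku ybatw hqbj
Hunk 3: at line 1 remove [fwlz] add [ebpo,qhj] -> 12 lines: kwlom yen ebpo qhj orb uzxa jbi myf sqp otku ybatw hqbj

Answer: kwlom
yen
ebpo
qhj
orb
uzxa
jbi
myf
sqp
otku
ybatw
hqbj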